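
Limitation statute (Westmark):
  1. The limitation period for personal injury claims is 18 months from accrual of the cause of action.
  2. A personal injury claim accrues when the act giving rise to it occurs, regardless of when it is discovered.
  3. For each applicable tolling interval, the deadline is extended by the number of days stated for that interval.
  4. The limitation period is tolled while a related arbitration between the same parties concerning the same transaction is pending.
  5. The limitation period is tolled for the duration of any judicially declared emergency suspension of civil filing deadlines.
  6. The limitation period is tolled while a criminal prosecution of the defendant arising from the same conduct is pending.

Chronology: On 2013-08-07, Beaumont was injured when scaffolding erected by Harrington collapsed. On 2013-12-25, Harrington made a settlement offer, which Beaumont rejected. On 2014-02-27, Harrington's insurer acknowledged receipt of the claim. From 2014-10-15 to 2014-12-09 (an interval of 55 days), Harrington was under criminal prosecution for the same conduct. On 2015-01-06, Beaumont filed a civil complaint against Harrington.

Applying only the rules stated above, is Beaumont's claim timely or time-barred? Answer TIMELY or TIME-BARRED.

The claim accrued on 2013-08-07, when the wrongful act occurred.
Adding the 18 months base period to 2013-08-07 gives a deadline of 2015-02-07, before any tolling.
Because the pending criminal prosecution ran from 2014-10-15 to 2014-12-09, the deadline is extended by 55 days to 2015-04-03.
Nothing else in the chronology tolls or restarts the period.
Filing on 2015-01-06 beat the 2015-04-03 deadline — the action is timely.

TIMELY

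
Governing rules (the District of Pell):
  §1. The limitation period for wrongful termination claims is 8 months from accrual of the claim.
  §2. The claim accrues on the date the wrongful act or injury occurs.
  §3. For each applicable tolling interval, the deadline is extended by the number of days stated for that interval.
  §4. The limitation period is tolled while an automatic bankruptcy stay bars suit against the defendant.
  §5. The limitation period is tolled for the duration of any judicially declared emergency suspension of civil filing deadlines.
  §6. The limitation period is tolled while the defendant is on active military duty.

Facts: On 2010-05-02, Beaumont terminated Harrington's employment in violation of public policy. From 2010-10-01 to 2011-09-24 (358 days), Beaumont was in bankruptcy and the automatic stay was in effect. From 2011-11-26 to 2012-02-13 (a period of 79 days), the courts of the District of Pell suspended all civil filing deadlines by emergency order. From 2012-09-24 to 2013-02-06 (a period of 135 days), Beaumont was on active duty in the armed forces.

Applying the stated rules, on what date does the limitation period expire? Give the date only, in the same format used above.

The claim accrued on 2010-05-02, when the wrongful act occurred.
Adding the 8 months base period to 2010-05-02 gives a deadline of 2011-01-02, before any tolling.
Because the automatic bankruptcy stay ran from 2010-10-01 to 2011-09-24, the deadline is extended by 358 days to 2011-12-26.
The emergency suspension of filing deadlines from 2011-11-26 to 2012-02-13 tolled the period for 79 days, extending the deadline to 2012-03-14.
By the time the defendant's active military service began on 2012-09-24, the limitation period had already expired on 2012-03-14; that interval cannot revive it.

2012-03-14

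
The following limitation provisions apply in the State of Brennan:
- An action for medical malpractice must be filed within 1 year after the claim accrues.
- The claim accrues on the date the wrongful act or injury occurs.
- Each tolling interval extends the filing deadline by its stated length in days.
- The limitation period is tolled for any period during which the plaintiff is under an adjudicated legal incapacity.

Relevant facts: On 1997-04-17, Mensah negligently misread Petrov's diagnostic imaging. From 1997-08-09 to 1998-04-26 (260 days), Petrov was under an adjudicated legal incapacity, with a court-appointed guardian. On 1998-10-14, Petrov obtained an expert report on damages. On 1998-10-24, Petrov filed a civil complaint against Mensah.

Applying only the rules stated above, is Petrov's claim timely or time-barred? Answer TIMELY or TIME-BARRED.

The claim accrued on 1997-04-17, when the wrongful act occurred.
Adding the 1 year base period to 1997-04-17 gives a deadline of 1998-04-17, before any tolling.
The plaintiff's legal incapacity from 1997-08-09 to 1998-04-26 tolled the period for 260 days, extending the deadline to 1999-01-02.
None of the other events listed affects the running of the period under the stated rules.
Filing on 1998-10-24 beat the 1999-01-02 deadline — the action is timely.

TIMELY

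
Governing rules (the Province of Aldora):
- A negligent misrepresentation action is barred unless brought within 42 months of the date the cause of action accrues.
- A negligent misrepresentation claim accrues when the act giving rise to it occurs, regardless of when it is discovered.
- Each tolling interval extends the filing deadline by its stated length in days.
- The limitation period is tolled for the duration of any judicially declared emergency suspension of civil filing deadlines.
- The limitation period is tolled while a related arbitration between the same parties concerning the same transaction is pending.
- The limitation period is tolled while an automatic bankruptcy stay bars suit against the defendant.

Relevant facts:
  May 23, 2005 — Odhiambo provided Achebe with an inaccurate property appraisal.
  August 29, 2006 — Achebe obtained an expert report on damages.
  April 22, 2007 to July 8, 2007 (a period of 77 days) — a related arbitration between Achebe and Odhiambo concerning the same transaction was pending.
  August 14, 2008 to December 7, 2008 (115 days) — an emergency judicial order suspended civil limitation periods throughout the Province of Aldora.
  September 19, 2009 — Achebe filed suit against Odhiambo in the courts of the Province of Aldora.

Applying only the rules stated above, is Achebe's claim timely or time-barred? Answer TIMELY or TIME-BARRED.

The claim accrued on May 23, 2005, when the wrongful act occurred.
Adding the 42 months base period to May 23, 2005 gives a deadline of November 23, 2008, before any tolling.
The period was tolled for 77 days by the pending related arbitration (April 22, 2007 to July 8, 2007), pushing the deadline to February 8, 2009.
The period was tolled for 115 days by the emergency suspension of filing deadlines (August 14, 2008 to December 7, 2008), pushing the deadline to June 3, 2009.
The other events in the timeline have no effect on the limitation period under the stated rules.
Filing on September 19, 2009 missed the June 3, 2009 deadline — the action is time-barred.

TIME-BARRED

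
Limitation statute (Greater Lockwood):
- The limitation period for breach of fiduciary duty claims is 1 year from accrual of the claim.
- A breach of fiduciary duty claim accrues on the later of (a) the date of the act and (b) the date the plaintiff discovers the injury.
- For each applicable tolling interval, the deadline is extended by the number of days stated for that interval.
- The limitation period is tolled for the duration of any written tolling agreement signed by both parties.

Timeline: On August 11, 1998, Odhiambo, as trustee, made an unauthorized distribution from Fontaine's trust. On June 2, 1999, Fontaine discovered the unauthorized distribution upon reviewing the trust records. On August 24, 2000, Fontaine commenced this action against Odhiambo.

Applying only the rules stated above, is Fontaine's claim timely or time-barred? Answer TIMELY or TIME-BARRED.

TIME-BARRED

Taking the later of the act (August 11, 1998) and discovery (June 2, 1999), the claim accrued on June 2, 1999.
1 year from June 2, 1999 is June 2, 2000.
The August 24, 2000 filing falls after the June 2, 2000 deadline; the claim is time-barred.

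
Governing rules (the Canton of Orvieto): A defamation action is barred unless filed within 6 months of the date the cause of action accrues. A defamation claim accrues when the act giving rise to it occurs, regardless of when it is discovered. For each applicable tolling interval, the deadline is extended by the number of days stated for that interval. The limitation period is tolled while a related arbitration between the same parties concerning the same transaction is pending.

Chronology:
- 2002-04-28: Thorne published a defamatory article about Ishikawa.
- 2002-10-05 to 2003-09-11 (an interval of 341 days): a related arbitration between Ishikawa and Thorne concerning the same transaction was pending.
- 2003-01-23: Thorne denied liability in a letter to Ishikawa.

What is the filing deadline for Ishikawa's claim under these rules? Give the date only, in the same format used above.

2003-10-04

The claim accrued on 2002-04-28, when the wrongful act occurred.
6 months from 2002-04-28 is 2002-10-28.
The period was tolled for 341 days by the pending related arbitration (2002-10-05 to 2003-09-11), pushing the deadline to 2003-10-04.
The other events in the timeline have no effect on the limitation period under the stated rules.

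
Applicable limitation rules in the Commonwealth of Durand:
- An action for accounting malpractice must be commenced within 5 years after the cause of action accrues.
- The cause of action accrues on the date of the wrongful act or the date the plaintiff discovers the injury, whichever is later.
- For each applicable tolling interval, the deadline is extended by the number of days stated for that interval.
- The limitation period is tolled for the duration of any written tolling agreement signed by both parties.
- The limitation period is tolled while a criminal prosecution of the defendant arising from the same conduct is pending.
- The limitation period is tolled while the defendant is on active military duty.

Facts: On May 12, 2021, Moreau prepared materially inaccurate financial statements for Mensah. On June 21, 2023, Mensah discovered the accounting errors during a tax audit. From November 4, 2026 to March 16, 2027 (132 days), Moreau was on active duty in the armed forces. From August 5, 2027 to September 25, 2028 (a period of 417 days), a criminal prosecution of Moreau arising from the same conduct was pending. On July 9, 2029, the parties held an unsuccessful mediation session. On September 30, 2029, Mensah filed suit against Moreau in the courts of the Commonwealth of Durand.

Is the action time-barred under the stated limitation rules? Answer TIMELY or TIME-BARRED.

Taking the later of the act (May 12, 2021) and discovery (June 21, 2023), the claim accrued on June 21, 2023.
The untolled deadline — 5 years after June 21, 2023 — is June 21, 2028.
The period was tolled for 132 days by the defendant's active military service (November 4, 2026 to March 16, 2027), pushing the deadline to October 31, 2028.
The period was tolled for 417 days by the pending criminal prosecution (August 5, 2027 to September 25, 2028), pushing the deadline to December 22, 2029.
Nothing else in the chronology tolls or restarts the period.
The September 30, 2029 filing precedes the December 22, 2029 deadline; the claim is timely.

TIMELY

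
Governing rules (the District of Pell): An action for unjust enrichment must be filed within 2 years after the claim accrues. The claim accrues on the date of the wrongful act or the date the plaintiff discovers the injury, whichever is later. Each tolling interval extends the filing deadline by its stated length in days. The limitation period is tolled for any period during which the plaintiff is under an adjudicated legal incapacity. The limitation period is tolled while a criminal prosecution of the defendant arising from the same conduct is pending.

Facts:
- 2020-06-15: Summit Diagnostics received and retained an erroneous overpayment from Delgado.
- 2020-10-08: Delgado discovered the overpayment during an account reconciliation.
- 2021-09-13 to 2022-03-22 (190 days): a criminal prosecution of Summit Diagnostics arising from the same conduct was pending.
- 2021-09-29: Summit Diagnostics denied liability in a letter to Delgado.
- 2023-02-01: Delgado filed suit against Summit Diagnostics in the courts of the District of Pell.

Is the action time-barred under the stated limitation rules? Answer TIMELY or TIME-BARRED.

TIMELY

Because discovery on 2020-10-08 post-dates the 2020-06-15 act, accrual under the later-of rule falls on 2020-10-08.
The untolled deadline — 2 years after 2020-10-08 — is 2022-10-08.
Because the pending criminal prosecution ran from 2021-09-13 to 2022-03-22, the deadline is extended by 190 days to 2023-04-16.
The other events in the timeline have no effect on the limitation period under the stated rules.
The 2023-02-01 filing precedes the 2023-04-16 deadline; the claim is timely.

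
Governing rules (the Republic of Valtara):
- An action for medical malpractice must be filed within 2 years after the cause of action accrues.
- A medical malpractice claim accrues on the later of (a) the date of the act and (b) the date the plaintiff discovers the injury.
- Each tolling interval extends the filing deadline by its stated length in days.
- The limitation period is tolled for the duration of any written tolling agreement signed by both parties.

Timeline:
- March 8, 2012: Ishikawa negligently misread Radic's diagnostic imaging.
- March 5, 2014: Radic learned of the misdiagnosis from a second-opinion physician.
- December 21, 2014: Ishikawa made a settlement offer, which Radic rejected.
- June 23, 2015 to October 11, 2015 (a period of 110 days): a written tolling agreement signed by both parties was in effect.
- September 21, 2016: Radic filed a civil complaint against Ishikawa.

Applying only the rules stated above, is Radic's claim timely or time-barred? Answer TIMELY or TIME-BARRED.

TIME-BARRED

The claim accrued on March 5, 2014 — the later of the March 8, 2012 act and the March 5, 2014 discovery.
The untolled deadline — 2 years after March 5, 2014 — is March 5, 2016.
The period was tolled for 110 days by the written tolling agreement (June 23, 2015 to October 11, 2015), pushing the deadline to June 23, 2016.
The other events in the timeline have no effect on the limitation period under the stated rules.
Filing on September 21, 2016 missed the June 23, 2016 deadline — the action is time-barred.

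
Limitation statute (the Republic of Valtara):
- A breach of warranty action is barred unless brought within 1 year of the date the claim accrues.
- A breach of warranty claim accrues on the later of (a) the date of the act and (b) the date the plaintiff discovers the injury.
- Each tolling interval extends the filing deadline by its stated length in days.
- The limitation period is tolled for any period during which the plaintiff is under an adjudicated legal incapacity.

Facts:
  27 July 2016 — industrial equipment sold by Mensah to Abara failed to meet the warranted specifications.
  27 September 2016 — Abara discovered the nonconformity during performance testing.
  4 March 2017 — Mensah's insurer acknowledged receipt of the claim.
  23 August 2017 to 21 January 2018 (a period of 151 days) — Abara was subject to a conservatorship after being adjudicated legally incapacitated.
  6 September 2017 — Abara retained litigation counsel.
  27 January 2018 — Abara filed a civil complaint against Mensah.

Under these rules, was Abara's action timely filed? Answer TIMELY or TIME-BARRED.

Taking the later of the act (27 July 2016) and discovery (27 September 2016), the claim accrued on 27 September 2016.
Adding the 1 year base period to 27 September 2016 gives a deadline of 27 September 2017, before any tolling.
The plaintiff's legal incapacity from 23 August 2017 to 21 January 2018 tolled the period for 151 days, extending the deadline to 25 February 2018.
None of the other events listed affects the running of the period under the stated rules.
Abara filed on 27 January 2018, before the 25 February 2018 deadline, so the action is timely.

TIMELY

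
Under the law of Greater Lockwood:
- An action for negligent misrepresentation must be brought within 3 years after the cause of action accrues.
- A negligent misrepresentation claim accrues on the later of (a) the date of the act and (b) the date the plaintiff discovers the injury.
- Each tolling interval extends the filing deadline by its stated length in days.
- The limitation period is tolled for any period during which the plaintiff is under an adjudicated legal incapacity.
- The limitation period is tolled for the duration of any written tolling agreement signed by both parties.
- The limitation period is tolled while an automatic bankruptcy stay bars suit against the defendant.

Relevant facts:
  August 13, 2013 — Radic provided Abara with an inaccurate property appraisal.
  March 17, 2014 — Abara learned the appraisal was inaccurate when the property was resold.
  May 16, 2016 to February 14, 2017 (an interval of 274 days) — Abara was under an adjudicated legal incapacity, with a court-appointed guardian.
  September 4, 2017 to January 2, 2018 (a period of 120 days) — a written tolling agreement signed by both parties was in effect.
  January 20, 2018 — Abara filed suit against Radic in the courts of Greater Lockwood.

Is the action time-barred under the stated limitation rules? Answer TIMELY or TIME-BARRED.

Because discovery on March 17, 2014 post-dates the August 13, 2013 act, accrual under the later-of rule falls on March 17, 2014.
3 years from March 17, 2014 is March 17, 2017.
The period was tolled for 274 days by the plaintiff's legal incapacity (May 16, 2016 to February 14, 2017), pushing the deadline to December 16, 2017.
The written tolling agreement from September 4, 2017 to January 2, 2018 tolled the period for 120 days, extending the deadline to April 15, 2018.
Abara filed on January 20, 2018, before the April 15, 2018 deadline, so the action is timely.

TIMELY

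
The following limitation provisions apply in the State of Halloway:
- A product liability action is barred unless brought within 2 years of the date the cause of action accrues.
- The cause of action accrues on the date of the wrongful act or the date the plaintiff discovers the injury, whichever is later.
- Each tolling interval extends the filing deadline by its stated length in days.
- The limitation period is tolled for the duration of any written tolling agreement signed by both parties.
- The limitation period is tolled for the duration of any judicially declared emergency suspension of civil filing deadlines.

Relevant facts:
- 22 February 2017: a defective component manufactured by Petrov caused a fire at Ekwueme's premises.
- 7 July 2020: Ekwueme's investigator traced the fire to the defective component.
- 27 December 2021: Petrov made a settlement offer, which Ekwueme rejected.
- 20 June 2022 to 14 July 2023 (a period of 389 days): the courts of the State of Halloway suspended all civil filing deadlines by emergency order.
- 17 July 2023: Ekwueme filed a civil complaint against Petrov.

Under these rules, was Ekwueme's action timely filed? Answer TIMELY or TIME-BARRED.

Taking the later of the act (22 February 2017) and discovery (7 July 2020), the claim accrued on 7 July 2020.
2 years from 7 July 2020 is 7 July 2022.
The emergency suspension of filing deadlines from 20 June 2022 to 14 July 2023 tolled the period for 389 days, extending the deadline to 31 July 2023.
The other events in the timeline have no effect on the limitation period under the stated rules.
The 17 July 2023 filing precedes the 31 July 2023 deadline; the claim is timely.

TIMELY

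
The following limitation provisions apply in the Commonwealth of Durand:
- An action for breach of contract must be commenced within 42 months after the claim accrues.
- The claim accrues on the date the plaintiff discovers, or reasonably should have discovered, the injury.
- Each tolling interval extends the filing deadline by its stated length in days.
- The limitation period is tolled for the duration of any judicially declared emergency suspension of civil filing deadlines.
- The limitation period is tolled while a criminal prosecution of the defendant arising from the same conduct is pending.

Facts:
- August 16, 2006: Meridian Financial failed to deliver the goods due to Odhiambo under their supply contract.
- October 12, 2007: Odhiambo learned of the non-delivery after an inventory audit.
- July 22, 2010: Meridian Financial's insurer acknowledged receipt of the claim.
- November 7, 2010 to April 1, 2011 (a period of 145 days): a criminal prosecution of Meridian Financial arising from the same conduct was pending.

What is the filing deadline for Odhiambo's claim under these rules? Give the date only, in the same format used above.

September 4, 2011

Under the discovery rule, the claim accrued on October 12, 2007, when Odhiambo discovered the injury — not on the August 16, 2006 date of the underlying act.
42 months from October 12, 2007 is April 12, 2011.
The pending criminal prosecution from November 7, 2010 to April 1, 2011 tolled the period for 145 days, extending the deadline to September 4, 2011.
None of the other events listed affects the running of the period under the stated rules.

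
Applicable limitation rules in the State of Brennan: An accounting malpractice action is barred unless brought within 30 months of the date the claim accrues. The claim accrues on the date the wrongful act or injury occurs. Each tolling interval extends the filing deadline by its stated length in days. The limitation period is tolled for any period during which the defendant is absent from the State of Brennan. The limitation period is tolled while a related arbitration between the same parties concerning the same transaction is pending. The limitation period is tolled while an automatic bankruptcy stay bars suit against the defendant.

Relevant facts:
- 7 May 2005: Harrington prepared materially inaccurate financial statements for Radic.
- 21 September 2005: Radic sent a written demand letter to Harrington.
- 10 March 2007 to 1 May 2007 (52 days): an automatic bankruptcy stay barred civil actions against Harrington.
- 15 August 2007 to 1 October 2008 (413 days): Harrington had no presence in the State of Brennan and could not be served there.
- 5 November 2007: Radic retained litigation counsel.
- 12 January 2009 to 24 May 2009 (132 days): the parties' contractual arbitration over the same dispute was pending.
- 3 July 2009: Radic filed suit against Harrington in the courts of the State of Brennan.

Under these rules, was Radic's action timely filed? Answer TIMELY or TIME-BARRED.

TIME-BARRED

The claim accrued on 7 May 2005, the date of the act.
Adding the 30 months base period to 7 May 2005 gives a deadline of 7 November 2007, before any tolling.
The period was tolled for 52 days by the automatic bankruptcy stay (10 March 2007 to 1 May 2007), pushing the deadline to 29 December 2007.
The period was tolled for 413 days by the defendant's absence from the jurisdiction (15 August 2007 to 1 October 2008), pushing the deadline to 14 February 2009.
The pending related arbitration from 12 January 2009 to 24 May 2009 tolled the period for 132 days, extending the deadline to 26 June 2009.
Nothing else in the chronology tolls or restarts the period.
Filing on 3 July 2009 missed the 26 June 2009 deadline — the action is time-barred.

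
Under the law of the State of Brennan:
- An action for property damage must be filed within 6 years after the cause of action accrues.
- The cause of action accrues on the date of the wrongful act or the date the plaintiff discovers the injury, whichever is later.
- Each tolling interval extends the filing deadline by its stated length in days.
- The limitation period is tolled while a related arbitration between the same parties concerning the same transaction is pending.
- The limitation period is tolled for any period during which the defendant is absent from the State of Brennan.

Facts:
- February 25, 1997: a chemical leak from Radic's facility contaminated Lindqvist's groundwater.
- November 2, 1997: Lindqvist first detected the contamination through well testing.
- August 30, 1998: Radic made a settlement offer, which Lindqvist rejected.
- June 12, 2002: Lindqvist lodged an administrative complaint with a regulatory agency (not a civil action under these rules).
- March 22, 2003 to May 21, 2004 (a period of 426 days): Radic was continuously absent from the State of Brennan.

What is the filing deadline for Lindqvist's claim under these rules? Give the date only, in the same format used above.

January 1, 2005

Taking the later of the act (February 25, 1997) and discovery (November 2, 1997), the claim accrued on November 2, 1997.
Adding the 6 years base period to November 2, 1997 gives a deadline of November 2, 2003, before any tolling.
Because the defendant's absence from the jurisdiction ran from March 22, 2003 to May 21, 2004, the deadline is extended by 426 days to January 1, 2005.
The other events in the timeline have no effect on the limitation period under the stated rules.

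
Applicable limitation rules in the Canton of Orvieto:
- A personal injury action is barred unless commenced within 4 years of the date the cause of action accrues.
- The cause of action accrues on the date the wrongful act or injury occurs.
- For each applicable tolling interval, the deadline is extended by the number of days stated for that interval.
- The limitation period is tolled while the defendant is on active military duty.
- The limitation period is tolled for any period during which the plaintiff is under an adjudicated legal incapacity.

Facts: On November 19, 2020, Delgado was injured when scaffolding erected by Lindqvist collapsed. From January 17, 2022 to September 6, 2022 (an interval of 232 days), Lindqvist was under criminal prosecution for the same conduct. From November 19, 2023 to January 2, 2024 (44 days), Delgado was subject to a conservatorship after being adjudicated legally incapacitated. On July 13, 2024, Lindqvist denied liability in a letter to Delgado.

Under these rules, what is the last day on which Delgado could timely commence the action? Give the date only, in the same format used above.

The claim accrued on November 19, 2020, when the wrongful act occurred.
4 years from November 19, 2020 is November 19, 2024.
Because the plaintiff's legal incapacity ran from November 19, 2023 to January 2, 2024, the deadline is extended by 44 days to January 2, 2025.
Although a criminal prosecution ran from January 17, 2022 to September 6, 2022, the stated rules do not make that a tolling event, so it is disregarded.
None of the other events listed affects the running of the period under the stated rules.

January 2, 2025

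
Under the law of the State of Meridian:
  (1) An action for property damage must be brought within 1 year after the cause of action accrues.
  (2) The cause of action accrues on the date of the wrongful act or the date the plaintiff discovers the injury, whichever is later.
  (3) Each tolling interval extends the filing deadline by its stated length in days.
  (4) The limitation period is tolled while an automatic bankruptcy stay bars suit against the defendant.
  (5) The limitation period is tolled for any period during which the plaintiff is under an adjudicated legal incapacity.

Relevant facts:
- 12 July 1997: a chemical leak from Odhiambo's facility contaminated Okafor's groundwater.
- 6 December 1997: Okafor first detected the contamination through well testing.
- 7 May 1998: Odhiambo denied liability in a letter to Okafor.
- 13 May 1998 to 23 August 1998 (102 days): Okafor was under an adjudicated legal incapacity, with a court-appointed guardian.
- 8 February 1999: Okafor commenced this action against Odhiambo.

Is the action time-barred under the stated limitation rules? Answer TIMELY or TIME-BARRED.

Taking the later of the act (12 July 1997) and discovery (6 December 1997), the claim accrued on 6 December 1997.
The untolled deadline — 1 year after 6 December 1997 — is 6 December 1998.
The period was tolled for 102 days by the plaintiff's legal incapacity (13 May 1998 to 23 August 1998), pushing the deadline to 18 March 1999.
None of the other events listed affects the running of the period under the stated rules.
Okafor filed on 8 February 1999, before the 18 March 1999 deadline, so the action is timely.

TIMELY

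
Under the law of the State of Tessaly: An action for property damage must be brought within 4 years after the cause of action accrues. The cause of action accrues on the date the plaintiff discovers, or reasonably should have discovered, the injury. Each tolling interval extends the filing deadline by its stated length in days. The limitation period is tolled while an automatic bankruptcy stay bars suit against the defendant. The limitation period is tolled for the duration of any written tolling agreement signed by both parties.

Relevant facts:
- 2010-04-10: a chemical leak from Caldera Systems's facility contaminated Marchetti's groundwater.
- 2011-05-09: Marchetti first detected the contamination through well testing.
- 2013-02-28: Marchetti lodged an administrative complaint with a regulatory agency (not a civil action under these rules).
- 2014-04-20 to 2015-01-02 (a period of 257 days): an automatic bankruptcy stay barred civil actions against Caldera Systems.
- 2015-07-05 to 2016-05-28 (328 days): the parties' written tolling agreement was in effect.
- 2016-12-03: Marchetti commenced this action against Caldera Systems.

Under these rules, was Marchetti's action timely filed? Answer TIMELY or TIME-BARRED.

TIMELY

The claim did not accrue until Marchetti discovered the injury on 2011-05-09; the 2010-04-10 act date does not start the clock under the stated rule.
The untolled deadline — 4 years after 2011-05-09 — is 2015-05-09.
Because the automatic bankruptcy stay ran from 2014-04-20 to 2015-01-02, the deadline is extended by 257 days to 2016-01-21.
Because the written tolling agreement ran from 2015-07-05 to 2016-05-28, the deadline is extended by 328 days to 2016-12-14.
Nothing else in the chronology tolls or restarts the period.
The 2016-12-03 filing precedes the 2016-12-14 deadline; the claim is timely.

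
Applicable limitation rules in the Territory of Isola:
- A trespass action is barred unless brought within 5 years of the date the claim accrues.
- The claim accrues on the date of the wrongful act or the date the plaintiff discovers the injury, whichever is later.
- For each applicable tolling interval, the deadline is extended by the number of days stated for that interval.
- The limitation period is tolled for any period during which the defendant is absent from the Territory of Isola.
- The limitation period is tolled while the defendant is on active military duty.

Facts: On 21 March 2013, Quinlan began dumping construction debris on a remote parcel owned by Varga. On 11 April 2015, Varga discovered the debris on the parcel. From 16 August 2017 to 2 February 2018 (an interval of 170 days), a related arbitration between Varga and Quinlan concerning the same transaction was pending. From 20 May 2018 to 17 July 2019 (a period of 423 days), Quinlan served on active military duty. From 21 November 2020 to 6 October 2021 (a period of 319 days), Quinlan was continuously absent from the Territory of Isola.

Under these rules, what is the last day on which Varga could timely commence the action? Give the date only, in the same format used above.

23 April 2022

Taking the later of the act (21 March 2013) and discovery (11 April 2015), the claim accrued on 11 April 2015.
The untolled deadline — 5 years after 11 April 2015 — is 11 April 2020.
The defendant's active military service from 20 May 2018 to 17 July 2019 tolled the period for 423 days, extending the deadline to 8 June 2021.
Because the defendant's absence from the jurisdiction ran from 21 November 2020 to 6 October 2021, the deadline is extended by 319 days to 23 April 2022.
The pending related arbitration from 16 August 2017 to 2 February 2018 does not toll the period, because no stated rule makes a pending arbitration a tolling event.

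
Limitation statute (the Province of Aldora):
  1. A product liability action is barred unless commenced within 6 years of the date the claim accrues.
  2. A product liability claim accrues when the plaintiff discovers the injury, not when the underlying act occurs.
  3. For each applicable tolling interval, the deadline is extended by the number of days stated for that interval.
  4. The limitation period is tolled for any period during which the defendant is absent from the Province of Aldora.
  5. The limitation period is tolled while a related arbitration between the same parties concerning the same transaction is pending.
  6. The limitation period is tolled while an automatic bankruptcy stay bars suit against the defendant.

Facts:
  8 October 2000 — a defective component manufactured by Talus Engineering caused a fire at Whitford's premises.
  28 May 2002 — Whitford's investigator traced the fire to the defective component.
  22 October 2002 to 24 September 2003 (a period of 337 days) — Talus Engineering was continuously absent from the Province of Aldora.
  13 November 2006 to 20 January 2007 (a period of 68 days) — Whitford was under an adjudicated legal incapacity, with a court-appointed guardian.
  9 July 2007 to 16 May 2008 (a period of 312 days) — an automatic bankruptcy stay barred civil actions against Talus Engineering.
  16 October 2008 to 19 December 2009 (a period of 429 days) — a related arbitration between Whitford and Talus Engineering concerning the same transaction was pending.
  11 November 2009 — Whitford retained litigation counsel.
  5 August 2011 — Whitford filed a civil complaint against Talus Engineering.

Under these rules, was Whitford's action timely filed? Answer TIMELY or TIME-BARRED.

Accrual is tied to discovery, so the period began on 28 May 2002 rather than on 8 October 2000 when the act occurred.
6 years from 28 May 2002 is 28 May 2008.
The period was tolled for 337 days by the defendant's absence from the jurisdiction (22 October 2002 to 24 September 2003), pushing the deadline to 30 April 2009.
The automatic bankruptcy stay from 9 July 2007 to 16 May 2008 tolled the period for 312 days, extending the deadline to 8 March 2010.
Because the pending related arbitration ran from 16 October 2008 to 19 December 2009, the deadline is extended by 429 days to 11 May 2011.
Although the plaintiff's incapacity ran from 13 November 2006 to 20 January 2007, the stated rules do not make that a tolling event, so it is disregarded.
None of the other events listed affects the running of the period under the stated rules.
Whitford filed on 5 August 2011, after the 11 May 2011 deadline, so the action is time-barred.

TIME-BARRED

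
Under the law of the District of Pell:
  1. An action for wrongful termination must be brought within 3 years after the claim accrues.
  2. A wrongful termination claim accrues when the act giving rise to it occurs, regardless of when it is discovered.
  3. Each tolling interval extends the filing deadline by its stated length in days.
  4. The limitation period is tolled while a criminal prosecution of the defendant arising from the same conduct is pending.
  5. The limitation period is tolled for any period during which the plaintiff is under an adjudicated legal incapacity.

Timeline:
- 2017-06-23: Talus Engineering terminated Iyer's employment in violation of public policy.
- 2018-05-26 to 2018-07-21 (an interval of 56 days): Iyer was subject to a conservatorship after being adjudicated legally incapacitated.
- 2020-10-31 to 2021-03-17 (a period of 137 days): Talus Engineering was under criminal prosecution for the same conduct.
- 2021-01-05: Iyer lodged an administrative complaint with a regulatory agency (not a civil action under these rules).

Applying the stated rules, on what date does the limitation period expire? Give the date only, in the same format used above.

2020-08-18

The claim accrued on 2017-06-23, the date of the act.
Adding the 3 years base period to 2017-06-23 gives a deadline of 2020-06-23, before any tolling.
The period was tolled for 56 days by the plaintiff's legal incapacity (2018-05-26 to 2018-07-21), pushing the deadline to 2020-08-18.
By the time the pending criminal prosecution began on 2020-10-31, the limitation period had already expired on 2020-08-18; that interval cannot revive it.
None of the other events listed affects the running of the period under the stated rules.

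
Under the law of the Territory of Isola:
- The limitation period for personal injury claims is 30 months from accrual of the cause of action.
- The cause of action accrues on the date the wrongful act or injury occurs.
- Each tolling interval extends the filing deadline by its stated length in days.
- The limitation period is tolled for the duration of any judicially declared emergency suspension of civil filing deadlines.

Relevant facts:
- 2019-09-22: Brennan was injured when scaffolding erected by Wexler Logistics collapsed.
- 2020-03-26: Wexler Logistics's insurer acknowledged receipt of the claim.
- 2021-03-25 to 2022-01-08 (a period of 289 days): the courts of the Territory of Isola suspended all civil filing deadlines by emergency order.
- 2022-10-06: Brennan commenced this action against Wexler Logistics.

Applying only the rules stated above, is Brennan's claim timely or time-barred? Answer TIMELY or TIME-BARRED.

The claim accrued on 2019-09-22, when the wrongful act occurred.
Adding the 30 months base period to 2019-09-22 gives a deadline of 2022-03-22, before any tolling.
Because the emergency suspension of filing deadlines ran from 2021-03-25 to 2022-01-08, the deadline is extended by 289 days to 2023-01-05.
The other events in the timeline have no effect on the limitation period under the stated rules.
Brennan filed on 2022-10-06, before the 2023-01-05 deadline, so the action is timely.

TIMELY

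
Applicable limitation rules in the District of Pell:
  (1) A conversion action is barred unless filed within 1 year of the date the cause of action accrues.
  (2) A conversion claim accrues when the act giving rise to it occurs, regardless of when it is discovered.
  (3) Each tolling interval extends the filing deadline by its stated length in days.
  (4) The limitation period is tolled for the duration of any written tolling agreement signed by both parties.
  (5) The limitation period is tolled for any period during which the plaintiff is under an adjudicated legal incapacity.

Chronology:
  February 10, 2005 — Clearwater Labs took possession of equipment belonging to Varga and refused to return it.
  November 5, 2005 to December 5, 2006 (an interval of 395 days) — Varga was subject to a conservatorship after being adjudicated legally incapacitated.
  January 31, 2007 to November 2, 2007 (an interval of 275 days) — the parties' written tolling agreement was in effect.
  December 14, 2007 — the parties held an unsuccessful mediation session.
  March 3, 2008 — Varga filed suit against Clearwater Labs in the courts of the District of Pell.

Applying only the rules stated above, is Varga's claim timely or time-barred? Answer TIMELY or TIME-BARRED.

The cause of action accrued on February 10, 2005, the date of the act.
1 year from February 10, 2005 is February 10, 2006.
The plaintiff's legal incapacity from November 5, 2005 to December 5, 2006 tolled the period for 395 days, extending the deadline to March 12, 2007.
The period was tolled for 275 days by the written tolling agreement (January 31, 2007 to November 2, 2007), pushing the deadline to December 12, 2007.
None of the other events listed affects the running of the period under the stated rules.
The March 3, 2008 filing falls after the December 12, 2007 deadline; the claim is time-barred.

TIME-BARRED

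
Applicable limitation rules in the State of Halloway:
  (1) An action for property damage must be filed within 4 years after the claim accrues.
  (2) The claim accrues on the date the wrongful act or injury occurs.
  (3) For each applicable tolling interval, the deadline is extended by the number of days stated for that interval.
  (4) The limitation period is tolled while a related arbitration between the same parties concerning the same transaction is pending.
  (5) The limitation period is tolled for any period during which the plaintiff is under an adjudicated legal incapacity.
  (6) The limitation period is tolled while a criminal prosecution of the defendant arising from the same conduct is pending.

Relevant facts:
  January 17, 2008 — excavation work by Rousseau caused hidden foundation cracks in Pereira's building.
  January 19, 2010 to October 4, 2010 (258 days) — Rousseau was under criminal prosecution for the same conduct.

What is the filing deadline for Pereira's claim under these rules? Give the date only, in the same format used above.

October 1, 2012

The limitation period began to run on January 17, 2008.
4 years from January 17, 2008 is January 17, 2012.
Because the pending criminal prosecution ran from January 19, 2010 to October 4, 2010, the deadline is extended by 258 days to October 1, 2012.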